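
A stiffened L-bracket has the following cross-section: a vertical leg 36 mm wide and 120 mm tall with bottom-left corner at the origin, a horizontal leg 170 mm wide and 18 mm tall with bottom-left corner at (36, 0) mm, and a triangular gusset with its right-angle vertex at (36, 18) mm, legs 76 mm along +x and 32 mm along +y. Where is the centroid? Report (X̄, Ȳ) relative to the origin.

vertical leg: A = 36 × 120 = 4320.00, centroid at (18.00, 60.00).
horizontal leg: A = 170 × 18 = 3060.00, centroid at (121.00, 9.00).
gusset: A = ½·76·32 = 1216.00, centroid at (61.33, 28.67).
ΣA = 8596.00 mm²
ΣAX̄ = (4320.00)(18.00) + (3060.00)(121.00) + (1216.00)(61.33) = 522601.33 mm³
ΣAȲ = (4320.00)(60.00) + (3060.00)(9.00) + (1216.00)(28.67) = 321598.67 mm³
X̄ = 522601.33 / 8596.00 = 60.80 mm
Ȳ = 321598.67 / 8596.00 = 37.41 mm

X̄ = 60.80 mm, Ȳ = 37.41 mm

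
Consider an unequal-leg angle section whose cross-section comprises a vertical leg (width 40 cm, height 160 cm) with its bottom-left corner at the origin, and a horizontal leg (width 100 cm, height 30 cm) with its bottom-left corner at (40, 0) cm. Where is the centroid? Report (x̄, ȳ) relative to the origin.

Part | A | x̄ᵢ | ȳᵢ | A·x̄ᵢ | A·ȳᵢ
vertical leg | 6400.00 | 20.00 | 80.00 | 128000.00 | 512000.00
horizontal leg | 3000.00 | 90.00 | 15.00 | 270000.00 | 45000.00
Σ | 9400.00 |  |  | 398000.00 | 557000.00
x̄ = 398000.00 / 9400.00 = 42.34 cm
ȳ = 557000.00 / 9400.00 = 59.26 cm

x̄ = 42.34 cm, ȳ = 59.26 cm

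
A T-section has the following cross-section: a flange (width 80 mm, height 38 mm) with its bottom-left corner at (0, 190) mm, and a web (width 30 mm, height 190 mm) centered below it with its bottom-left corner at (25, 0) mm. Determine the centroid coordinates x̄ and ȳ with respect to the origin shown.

x̄ = 40.00 mm, ȳ = 134.65 mm

web: A = 30 × 190 = 5700.00, centroid at (40.00, 95.00).
flange: A = 80 × 38 = 3040.00, centroid at (40.00, 209.00).
ΣA = 8740.00 mm²
ΣAx̄ = (5700.00)(40.00) + (3040.00)(40.00) = 349600.00 mm³
ΣAȳ = (5700.00)(95.00) + (3040.00)(209.00) = 1176860.00 mm³
x̄ = 349600.00 / 8740.00 = 40.00 mm
ȳ = 1176860.00 / 8740.00 = 134.65 mm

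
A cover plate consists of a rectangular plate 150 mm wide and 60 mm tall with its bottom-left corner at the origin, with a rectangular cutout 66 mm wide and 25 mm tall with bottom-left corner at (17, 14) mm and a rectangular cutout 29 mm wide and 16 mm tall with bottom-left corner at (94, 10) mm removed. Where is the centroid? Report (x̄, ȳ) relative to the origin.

Part | A | x̄ᵢ | ȳᵢ | A·x̄ᵢ | A·ȳᵢ
plate | 9000.00 | 75.00 | 30.00 | 675000.00 | 270000.00
hole 1 | -1650.00 | 50.00 | 26.50 | -82500.00 | -43725.00
hole 2 | -464.00 | 108.50 | 18.00 | -50344.00 | -8352.00
Σ | 6886.00 |  |  | 542156.00 | 217923.00
x̄ = 542156.00 / 6886.00 = 78.73 mm
ȳ = 217923.00 / 6886.00 = 31.65 mm

x̄ = 78.73 mm, ȳ = 31.65 mm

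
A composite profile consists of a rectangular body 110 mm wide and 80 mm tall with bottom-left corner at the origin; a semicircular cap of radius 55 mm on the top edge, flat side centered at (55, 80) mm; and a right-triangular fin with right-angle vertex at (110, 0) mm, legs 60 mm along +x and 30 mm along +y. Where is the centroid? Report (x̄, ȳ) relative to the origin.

x̄ = 59.67 mm, ȳ = 58.96 mm

rectangular body: A = 110 × 80 = 8800.00, centroid at (55.00, 40.00).
semicircular top: A = ½π·55² = 4751.66, centroid at (55.00, 103.34).
triangular fin: A = ½·60·30 = 900.00, centroid at (130.00, 10.00).
ΣA = 14451.66 mm², ΣAx̄ = 862341.24 mm³, ΣAȳ = 852049.38 mm³.
x̄ = 862341.24/14451.66 = 59.67 mm; ȳ = 852049.38/14451.66 = 58.96 mm.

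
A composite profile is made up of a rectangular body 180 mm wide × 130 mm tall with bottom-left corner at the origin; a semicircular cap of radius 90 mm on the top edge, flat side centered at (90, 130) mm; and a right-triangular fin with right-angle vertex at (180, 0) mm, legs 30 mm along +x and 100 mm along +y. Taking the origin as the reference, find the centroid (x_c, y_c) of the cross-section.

x_c = 93.99 mm, y_c = 98.64 mm

rectangular body: A = 180 × 130 = 23400.00, centroid at (90.00, 65.00).
semicircular top: A = ½π·90² = 12723.45, centroid at (90.00, 168.20).
triangular fin: A = ½·30·100 = 1500.00, centroid at (190.00, 33.33).
ΣA = 37623.45 mm²
ΣAx_c = (23400.00)(90.00) + (12723.45)(90.00) + (1500.00)(190.00) = 3536110.52 mm³
ΣAy_c = (23400.00)(65.00) + (12723.45)(168.20) + (1500.00)(33.33) = 3711048.53 mm³
x_c = 3536110.52 / 37623.45 = 93.99 mm
y_c = 3711048.53 / 37623.45 = 98.64 mm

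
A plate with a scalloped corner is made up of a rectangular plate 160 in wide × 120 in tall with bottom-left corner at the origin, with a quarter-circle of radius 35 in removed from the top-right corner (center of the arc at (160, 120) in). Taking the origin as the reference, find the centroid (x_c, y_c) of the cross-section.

x_c = 76.56 in, y_c = 57.62 in

plate: A = 160 × 120 = 19200.00, centroid at (80.00, 60.00).
removed quarter-circle: A = −¼π·35² = -962.11, centroid at (145.15, 105.15).
ΣA = 18237.89 in²
ΣAx_c = (19200.00)(80.00) + (-962.11)(145.15) = 1396353.63 in³
ΣAy_c = (19200.00)(60.00) + (-962.11)(105.15) = 1050838.14 in³
x_c = 1396353.63 / 18237.89 = 76.56 in
y_c = 1050838.14 / 18237.89 = 57.62 in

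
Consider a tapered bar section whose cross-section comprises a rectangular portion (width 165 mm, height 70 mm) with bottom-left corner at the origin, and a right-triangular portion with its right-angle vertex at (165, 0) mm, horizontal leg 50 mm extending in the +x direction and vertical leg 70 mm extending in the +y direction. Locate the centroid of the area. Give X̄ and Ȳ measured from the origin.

X̄ = 95.55 mm, Ȳ = 33.46 mm

rectangular portion: A = 165 × 70 = 11550.00, centroid at (82.50, 35.00).
triangular portion: A = ½·50·70 = 1750.00, centroid at (181.67, 23.33).
ΣA = 13300.00 mm², ΣAX̄ = 1270791.67 mm³, ΣAȲ = 445083.33 mm³.
X̄ = 1270791.67/13300.00 = 95.55 mm; Ȳ = 445083.33/13300.00 = 33.46 mm.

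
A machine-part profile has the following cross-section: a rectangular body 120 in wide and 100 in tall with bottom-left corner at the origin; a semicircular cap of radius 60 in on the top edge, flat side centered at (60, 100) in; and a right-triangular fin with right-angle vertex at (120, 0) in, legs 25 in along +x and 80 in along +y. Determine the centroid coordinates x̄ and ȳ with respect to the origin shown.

Part | A | x̄ᵢ | ȳᵢ | A·x̄ᵢ | A·ȳᵢ
rectangular body | 12000.00 | 60.00 | 50.00 | 720000.00 | 600000.00
semicircular top | 5654.87 | 60.00 | 125.46 | 339292.01 | 709486.68
triangular fin | 1000.00 | 128.33 | 26.67 | 128333.33 | 26666.67
Σ | 18654.87 |  |  | 1187625.34 | 1336153.34
x̄ = 1187625.34 / 18654.87 = 63.66 in
ȳ = 1336153.34 / 18654.87 = 71.62 in

x̄ = 63.66 in, ȳ = 71.62 in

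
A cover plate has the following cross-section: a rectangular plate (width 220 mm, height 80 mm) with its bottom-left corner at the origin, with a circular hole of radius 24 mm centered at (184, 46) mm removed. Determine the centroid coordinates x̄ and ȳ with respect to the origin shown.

plate: A = 220 × 80 = 17600.00, centroid at (110.00, 40.00).
hole: A = −π·24² = -1809.56, centroid at (184.00, 46.00).
ΣA = 15790.44 mm²
ΣAx̄ = (17600.00)(110.00) + (-1809.56)(184.00) = 1603041.44 mm³
ΣAȳ = (17600.00)(40.00) + (-1809.56)(46.00) = 620760.36 mm³
x̄ = 1603041.44 / 15790.44 = 101.52 mm
ȳ = 620760.36 / 15790.44 = 39.31 mm

x̄ = 101.52 mm, ȳ = 39.31 mm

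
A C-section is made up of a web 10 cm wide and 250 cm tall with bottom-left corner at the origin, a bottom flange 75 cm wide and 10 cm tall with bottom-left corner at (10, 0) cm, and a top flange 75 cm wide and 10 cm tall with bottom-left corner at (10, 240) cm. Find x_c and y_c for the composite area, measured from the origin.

web: A = 10 × 250 = 2500.00, centroid at (5.00, 125.00).
bottom flange: A = 75 × 10 = 750.00, centroid at (47.50, 5.00).
top flange: A = 75 × 10 = 750.00, centroid at (47.50, 245.00).
ΣA = 4000.00 cm², ΣAx_c = 83750.00 cm³, ΣAy_c = 500000.00 cm³.
x_c = 83750.00/4000.00 = 20.94 cm; y_c = 500000.00/4000.00 = 125.00 cm.

x_c = 20.94 cm, y_c = 125.00 cm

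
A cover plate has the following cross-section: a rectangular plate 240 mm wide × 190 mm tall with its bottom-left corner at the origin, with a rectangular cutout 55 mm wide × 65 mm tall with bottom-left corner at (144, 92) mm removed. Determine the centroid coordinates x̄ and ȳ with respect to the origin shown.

x̄ = 115.62 mm, ȳ = 92.49 mm

Part | A | x̄ᵢ | ȳᵢ | A·x̄ᵢ | A·ȳᵢ
plate | 45600.00 | 120.00 | 95.00 | 5472000.00 | 4332000.00
hole | -3575.00 | 171.50 | 124.50 | -613112.50 | -445087.50
Σ | 42025.00 |  |  | 4858887.50 | 3886912.50
x̄ = 4858887.50 / 42025.00 = 115.62 mm
ȳ = 3886912.50 / 42025.00 = 92.49 mm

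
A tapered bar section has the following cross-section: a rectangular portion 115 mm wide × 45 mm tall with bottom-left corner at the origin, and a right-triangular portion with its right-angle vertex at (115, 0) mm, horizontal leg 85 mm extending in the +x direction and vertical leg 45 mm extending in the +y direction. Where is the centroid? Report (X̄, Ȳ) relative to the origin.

rectangular portion: A = 115 × 45 = 5175.00, centroid at (57.50, 22.50).
triangular portion: A = ½·85·45 = 1912.50, centroid at (143.33, 15.00).
ΣA = 7087.50 mm²
ΣAX̄ = (5175.00)(57.50) + (1912.50)(143.33) = 571687.50 mm³
ΣAȲ = (5175.00)(22.50) + (1912.50)(15.00) = 145125.00 mm³
X̄ = 571687.50 / 7087.50 = 80.66 mm
Ȳ = 145125.00 / 7087.50 = 20.48 mm

X̄ = 80.66 mm, Ȳ = 20.48 mm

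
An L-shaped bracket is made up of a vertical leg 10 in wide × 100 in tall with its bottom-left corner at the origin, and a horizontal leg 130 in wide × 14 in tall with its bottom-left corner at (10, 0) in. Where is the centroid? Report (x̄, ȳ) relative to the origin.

vertical leg: A = 10 × 100 = 1000.00, centroid at (5.00, 50.00).
horizontal leg: A = 130 × 14 = 1820.00, centroid at (75.00, 7.00).
ΣA = 2820.00 in², ΣAx̄ = 141500.00 in³, ΣAȳ = 62740.00 in³.
x̄ = 141500.00/2820.00 = 50.18 in; ȳ = 62740.00/2820.00 = 22.25 in.

x̄ = 50.18 in, ȳ = 22.25 in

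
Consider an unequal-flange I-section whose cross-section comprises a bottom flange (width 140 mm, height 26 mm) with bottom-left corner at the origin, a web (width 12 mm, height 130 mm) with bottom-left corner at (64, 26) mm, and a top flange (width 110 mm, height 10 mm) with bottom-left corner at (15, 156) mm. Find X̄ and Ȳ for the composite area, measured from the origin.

bottom flange: A = 140 × 26 = 3640.00, centroid at (70.00, 13.00).
web: A = 12 × 130 = 1560.00, centroid at (70.00, 91.00).
top flange: A = 110 × 10 = 1100.00, centroid at (70.00, 161.00).
ΣA = 6300.00 mm², ΣAX̄ = 441000.00 mm³, ΣAȲ = 366380.00 mm³.
X̄ = 441000.00/6300.00 = 70.00 mm; Ȳ = 366380.00/6300.00 = 58.16 mm.

X̄ = 70.00 mm, Ȳ = 58.16 mm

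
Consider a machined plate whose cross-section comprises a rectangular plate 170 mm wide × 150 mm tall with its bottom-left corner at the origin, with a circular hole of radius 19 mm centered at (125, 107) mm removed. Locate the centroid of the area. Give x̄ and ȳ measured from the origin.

plate: A = 170 × 150 = 25500.00, centroid at (85.00, 75.00).
hole: A = −π·19² = -1134.11, centroid at (125.00, 107.00).
ΣA = 24365.89 mm²
ΣAx̄ = (25500.00)(85.00) + (-1134.11)(125.00) = 2025735.63 mm³
ΣAȳ = (25500.00)(75.00) + (-1134.11)(107.00) = 1791149.70 mm³
x̄ = 2025735.63 / 24365.89 = 83.14 mm
ȳ = 1791149.70 / 24365.89 = 73.51 mm

x̄ = 83.14 mm, ȳ = 73.51 mm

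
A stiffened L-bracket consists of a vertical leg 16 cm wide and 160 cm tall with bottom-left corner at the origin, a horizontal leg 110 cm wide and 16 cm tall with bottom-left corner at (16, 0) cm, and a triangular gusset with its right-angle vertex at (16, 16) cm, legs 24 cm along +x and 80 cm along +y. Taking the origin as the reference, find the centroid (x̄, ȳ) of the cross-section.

Part | A | x̄ᵢ | ȳᵢ | A·x̄ᵢ | A·ȳᵢ
vertical leg | 2560.00 | 8.00 | 80.00 | 20480.00 | 204800.00
horizontal leg | 1760.00 | 71.00 | 8.00 | 124960.00 | 14080.00
gusset | 960.00 | 24.00 | 42.67 | 23040.00 | 40960.00
Σ | 5280.00 |  |  | 168480.00 | 259840.00
x̄ = 168480.00 / 5280.00 = 31.91 cm
ȳ = 259840.00 / 5280.00 = 49.21 cm

x̄ = 31.91 cm, ȳ = 49.21 cm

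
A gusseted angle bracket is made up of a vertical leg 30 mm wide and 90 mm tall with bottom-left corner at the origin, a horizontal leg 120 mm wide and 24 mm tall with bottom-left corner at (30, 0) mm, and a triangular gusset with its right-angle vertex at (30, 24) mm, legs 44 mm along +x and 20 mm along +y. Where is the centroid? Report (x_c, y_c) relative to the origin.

vertical leg: A = 30 × 90 = 2700.00, centroid at (15.00, 45.00).
horizontal leg: A = 120 × 24 = 2880.00, centroid at (90.00, 12.00).
gusset: A = ½·44·20 = 440.00, centroid at (44.67, 30.67).
ΣA = 6020.00 mm², ΣAx_c = 319353.33 mm³, ΣAy_c = 169553.33 mm³.
x_c = 319353.33/6020.00 = 53.05 mm; y_c = 169553.33/6020.00 = 28.17 mm.

x_c = 53.05 mm, y_c = 28.17 mm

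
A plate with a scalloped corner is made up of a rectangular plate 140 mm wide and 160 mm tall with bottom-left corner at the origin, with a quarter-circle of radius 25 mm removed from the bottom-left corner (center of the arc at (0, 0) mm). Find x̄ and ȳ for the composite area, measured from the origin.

x̄ = 71.33 mm, ȳ = 81.55 mm

Part | A | x̄ᵢ | ȳᵢ | A·x̄ᵢ | A·ȳᵢ
plate | 22400.00 | 70.00 | 80.00 | 1568000.00 | 1792000.00
removed quarter-circle | -490.87 | 10.61 | 10.61 | -5208.33 | -5208.33
Σ | 21909.13 |  |  | 1562791.67 | 1786791.67
x̄ = 1562791.67 / 21909.13 = 71.33 mm
ȳ = 1786791.67 / 21909.13 = 81.55 mm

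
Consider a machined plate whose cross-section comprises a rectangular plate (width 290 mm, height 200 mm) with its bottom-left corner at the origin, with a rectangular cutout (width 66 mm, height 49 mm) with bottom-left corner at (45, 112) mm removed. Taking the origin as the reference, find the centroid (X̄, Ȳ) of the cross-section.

X̄ = 148.96 mm, Ȳ = 97.84 mm

plate: A = 290 × 200 = 58000.00, centroid at (145.00, 100.00).
hole: A = −(66 × 49) = -3234.00, centroid at (78.00, 136.50).
ΣA = 54766.00 mm²
ΣAX̄ = (58000.00)(145.00) + (-3234.00)(78.00) = 8157748.00 mm³
ΣAȲ = (58000.00)(100.00) + (-3234.00)(136.50) = 5358559.00 mm³
X̄ = 8157748.00 / 54766.00 = 148.96 mm
Ȳ = 5358559.00 / 54766.00 = 97.84 mm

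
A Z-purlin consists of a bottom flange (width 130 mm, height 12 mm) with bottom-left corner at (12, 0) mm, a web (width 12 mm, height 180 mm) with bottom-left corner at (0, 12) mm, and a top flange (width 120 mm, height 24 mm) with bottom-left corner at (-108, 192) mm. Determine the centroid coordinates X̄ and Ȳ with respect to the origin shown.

Part | A | x̄ᵢ | ȳᵢ | A·x̄ᵢ | A·ȳᵢ
bottom flange | 1560.00 | 77.00 | 6.00 | 120120.00 | 9360.00
web | 2160.00 | 6.00 | 102.00 | 12960.00 | 220320.00
top flange | 2880.00 | -48.00 | 204.00 | -138240.00 | 587520.00
Σ | 6600.00 |  |  | -5160.00 | 817200.00
X̄ = -5160.00 / 6600.00 = -0.78 mm
Ȳ = 817200.00 / 6600.00 = 123.82 mm

X̄ = -0.78 mm, Ȳ = 123.82 mm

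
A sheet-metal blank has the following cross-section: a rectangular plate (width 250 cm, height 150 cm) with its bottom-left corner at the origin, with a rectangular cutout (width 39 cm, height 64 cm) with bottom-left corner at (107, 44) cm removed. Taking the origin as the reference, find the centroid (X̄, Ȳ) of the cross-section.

plate: A = 250 × 150 = 37500.00, centroid at (125.00, 75.00).
hole: A = −(39 × 64) = -2496.00, centroid at (126.50, 76.00).
ΣA = 35004.00 cm²
ΣAX̄ = (37500.00)(125.00) + (-2496.00)(126.50) = 4371756.00 cm³
ΣAȲ = (37500.00)(75.00) + (-2496.00)(76.00) = 2622804.00 cm³
X̄ = 4371756.00 / 35004.00 = 124.89 cm
Ȳ = 2622804.00 / 35004.00 = 74.93 cm

X̄ = 124.89 cm, Ȳ = 74.93 cm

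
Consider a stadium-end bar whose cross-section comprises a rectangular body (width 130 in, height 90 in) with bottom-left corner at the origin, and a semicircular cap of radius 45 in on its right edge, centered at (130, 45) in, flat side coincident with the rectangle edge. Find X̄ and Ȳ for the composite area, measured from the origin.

X̄ = 82.98 in, Ȳ = 45.00 in

Part | A | x̄ᵢ | ȳᵢ | A·x̄ᵢ | A·ȳᵢ
rectangular body | 11700.00 | 65.00 | 45.00 | 760500.00 | 526500.00
semicircular end | 3180.86 | 149.10 | 45.00 | 474262.13 | 143138.82
Σ | 14880.86 |  |  | 1234762.13 | 669638.82
X̄ = 1234762.13 / 14880.86 = 82.98 in
Ȳ = 669638.82 / 14880.86 = 45.00 in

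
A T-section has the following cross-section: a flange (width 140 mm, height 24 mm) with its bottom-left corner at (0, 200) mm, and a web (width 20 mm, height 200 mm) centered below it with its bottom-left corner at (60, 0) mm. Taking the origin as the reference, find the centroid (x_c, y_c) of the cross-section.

x_c = 70.00 mm, y_c = 151.13 mm

web: A = 20 × 200 = 4000.00, centroid at (70.00, 100.00).
flange: A = 140 × 24 = 3360.00, centroid at (70.00, 212.00).
ΣA = 7360.00 mm², ΣAx_c = 515200.00 mm³, ΣAy_c = 1112320.00 mm³.
x_c = 515200.00/7360.00 = 70.00 mm; y_c = 1112320.00/7360.00 = 151.13 mm.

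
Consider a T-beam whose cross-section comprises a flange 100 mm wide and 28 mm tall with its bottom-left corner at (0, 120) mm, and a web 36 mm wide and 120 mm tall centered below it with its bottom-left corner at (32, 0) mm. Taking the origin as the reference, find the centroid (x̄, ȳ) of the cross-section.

x̄ = 50.00 mm, ȳ = 89.10 mm

web: A = 36 × 120 = 4320.00, centroid at (50.00, 60.00).
flange: A = 100 × 28 = 2800.00, centroid at (50.00, 134.00).
ΣA = 7120.00 mm²
ΣAx̄ = (4320.00)(50.00) + (2800.00)(50.00) = 356000.00 mm³
ΣAȳ = (4320.00)(60.00) + (2800.00)(134.00) = 634400.00 mm³
x̄ = 356000.00 / 7120.00 = 50.00 mm
ȳ = 634400.00 / 7120.00 = 89.10 mm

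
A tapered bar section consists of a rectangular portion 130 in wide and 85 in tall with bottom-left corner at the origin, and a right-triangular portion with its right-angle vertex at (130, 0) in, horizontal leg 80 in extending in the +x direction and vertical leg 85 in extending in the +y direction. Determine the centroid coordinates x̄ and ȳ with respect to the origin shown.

x̄ = 86.57 in, ȳ = 39.17 in

rectangular portion: A = 130 × 85 = 11050.00, centroid at (65.00, 42.50).
triangular portion: A = ½·80·85 = 3400.00, centroid at (156.67, 28.33).
ΣA = 14450.00 in², ΣAx̄ = 1250916.67 in³, ΣAȳ = 565958.33 in³.
x̄ = 1250916.67/14450.00 = 86.57 in; ȳ = 565958.33/14450.00 = 39.17 in.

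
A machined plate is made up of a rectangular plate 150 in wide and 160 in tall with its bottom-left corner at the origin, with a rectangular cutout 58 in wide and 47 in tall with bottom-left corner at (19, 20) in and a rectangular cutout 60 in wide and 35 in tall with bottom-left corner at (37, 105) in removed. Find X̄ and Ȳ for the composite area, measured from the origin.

X̄ = 79.71 in, Ȳ = 80.53 in

Part | A | x̄ᵢ | ȳᵢ | A·x̄ᵢ | A·ȳᵢ
plate | 24000.00 | 75.00 | 80.00 | 1800000.00 | 1920000.00
hole 1 | -2726.00 | 48.00 | 43.50 | -130848.00 | -118581.00
hole 2 | -2100.00 | 67.00 | 122.50 | -140700.00 | -257250.00
Σ | 19174.00 |  |  | 1528452.00 | 1544169.00
X̄ = 1528452.00 / 19174.00 = 79.71 in
Ȳ = 1544169.00 / 19174.00 = 80.53 in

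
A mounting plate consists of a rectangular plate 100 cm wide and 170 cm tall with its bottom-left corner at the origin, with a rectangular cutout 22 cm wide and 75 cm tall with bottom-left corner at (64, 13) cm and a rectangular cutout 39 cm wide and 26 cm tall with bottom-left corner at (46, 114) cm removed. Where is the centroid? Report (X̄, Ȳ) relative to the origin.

plate: A = 100 × 170 = 17000.00, centroid at (50.00, 85.00).
hole 1: A = −(22 × 75) = -1650.00, centroid at (75.00, 50.50).
hole 2: A = −(39 × 26) = -1014.00, centroid at (65.50, 127.00).
ΣA = 14336.00 cm², ΣAX̄ = 659833.00 cm³, ΣAȲ = 1232897.00 cm³.
X̄ = 659833.00/14336.00 = 46.03 cm; Ȳ = 1232897.00/14336.00 = 86.00 cm.

X̄ = 46.03 cm, Ȳ = 86.00 cm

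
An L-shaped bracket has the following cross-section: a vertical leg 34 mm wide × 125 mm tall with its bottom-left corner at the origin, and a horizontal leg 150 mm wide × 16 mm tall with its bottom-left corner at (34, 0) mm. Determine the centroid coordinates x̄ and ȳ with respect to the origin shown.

x̄ = 50.20 mm, ȳ = 42.83 mm

vertical leg: A = 34 × 125 = 4250.00, centroid at (17.00, 62.50).
horizontal leg: A = 150 × 16 = 2400.00, centroid at (109.00, 8.00).
ΣA = 6650.00 mm², ΣAx̄ = 333850.00 mm³, ΣAȳ = 284825.00 mm³.
x̄ = 333850.00/6650.00 = 50.20 mm; ȳ = 284825.00/6650.00 = 42.83 mm.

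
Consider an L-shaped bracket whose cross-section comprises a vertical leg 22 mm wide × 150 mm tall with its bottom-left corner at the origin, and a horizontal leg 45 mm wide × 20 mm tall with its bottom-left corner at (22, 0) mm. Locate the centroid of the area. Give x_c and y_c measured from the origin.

Part | A | x̄ᵢ | ȳᵢ | A·x̄ᵢ | A·ȳᵢ
vertical leg | 3300.00 | 11.00 | 75.00 | 36300.00 | 247500.00
horizontal leg | 900.00 | 44.50 | 10.00 | 40050.00 | 9000.00
Σ | 4200.00 |  |  | 76350.00 | 256500.00
x_c = 76350.00 / 4200.00 = 18.18 mm
y_c = 256500.00 / 4200.00 = 61.07 mm

x_c = 18.18 mm, y_c = 61.07 mm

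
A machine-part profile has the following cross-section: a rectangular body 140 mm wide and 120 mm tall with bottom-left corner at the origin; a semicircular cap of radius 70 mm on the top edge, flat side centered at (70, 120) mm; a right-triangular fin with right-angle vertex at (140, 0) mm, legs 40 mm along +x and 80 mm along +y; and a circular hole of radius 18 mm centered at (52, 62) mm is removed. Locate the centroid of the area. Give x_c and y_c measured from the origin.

x_c = 76.05 mm, y_c = 85.32 mm

rectangular body: A = 140 × 120 = 16800.00, centroid at (70.00, 60.00).
semicircular top: A = ½π·70² = 7696.90, centroid at (70.00, 149.71).
triangular fin: A = ½·40·80 = 1600.00, centroid at (153.33, 26.67).
hole: A = −π·18² = -1017.88, centroid at (52.00, 62.00).
ΣA = 25079.03 mm²
ΣAx_c = (16800.00)(70.00) + (7696.90)(70.00) + (1600.00)(153.33) + (-1017.88)(52.00) = 1907186.92 mm³
ΣAy_c = (16800.00)(60.00) + (7696.90)(149.71) + (1600.00)(26.67) + (-1017.88)(62.00) = 2139853.26 mm³
x_c = 1907186.92 / 25079.03 = 76.05 mm
y_c = 2139853.26 / 25079.03 = 85.32 mm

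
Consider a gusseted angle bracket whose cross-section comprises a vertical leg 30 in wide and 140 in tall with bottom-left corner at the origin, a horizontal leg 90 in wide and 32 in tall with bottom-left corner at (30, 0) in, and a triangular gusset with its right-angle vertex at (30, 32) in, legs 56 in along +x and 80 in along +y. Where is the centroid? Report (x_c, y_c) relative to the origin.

Part | A | x̄ᵢ | ȳᵢ | A·x̄ᵢ | A·ȳᵢ
vertical leg | 4200.00 | 15.00 | 70.00 | 63000.00 | 294000.00
horizontal leg | 2880.00 | 75.00 | 16.00 | 216000.00 | 46080.00
gusset | 2240.00 | 48.67 | 58.67 | 109013.33 | 131413.33
Σ | 9320.00 |  |  | 388013.33 | 471493.33
x_c = 388013.33 / 9320.00 = 41.63 in
y_c = 471493.33 / 9320.00 = 50.59 in

x_c = 41.63 in, y_c = 50.59 in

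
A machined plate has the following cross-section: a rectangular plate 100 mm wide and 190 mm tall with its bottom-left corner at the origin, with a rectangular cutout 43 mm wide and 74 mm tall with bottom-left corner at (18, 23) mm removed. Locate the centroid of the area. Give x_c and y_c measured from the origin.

x_c = 52.11 mm, y_c = 102.04 mm

plate: A = 100 × 190 = 19000.00, centroid at (50.00, 95.00).
hole: A = −(43 × 74) = -3182.00, centroid at (39.50, 60.00).
ΣA = 15818.00 mm², ΣAx_c = 824311.00 mm³, ΣAy_c = 1614080.00 mm³.
x_c = 824311.00/15818.00 = 52.11 mm; y_c = 1614080.00/15818.00 = 102.04 mm.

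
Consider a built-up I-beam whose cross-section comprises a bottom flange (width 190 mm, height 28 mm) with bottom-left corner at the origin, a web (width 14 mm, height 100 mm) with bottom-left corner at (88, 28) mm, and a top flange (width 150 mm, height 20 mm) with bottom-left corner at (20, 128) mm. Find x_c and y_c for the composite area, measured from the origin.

x_c = 95.00 mm, y_c = 61.49 mm

Part | A | x̄ᵢ | ȳᵢ | A·x̄ᵢ | A·ȳᵢ
bottom flange | 5320.00 | 95.00 | 14.00 | 505400.00 | 74480.00
web | 1400.00 | 95.00 | 78.00 | 133000.00 | 109200.00
top flange | 3000.00 | 95.00 | 138.00 | 285000.00 | 414000.00
Σ | 9720.00 |  |  | 923400.00 | 597680.00
x_c = 923400.00 / 9720.00 = 95.00 mm
y_c = 597680.00 / 9720.00 = 61.49 mm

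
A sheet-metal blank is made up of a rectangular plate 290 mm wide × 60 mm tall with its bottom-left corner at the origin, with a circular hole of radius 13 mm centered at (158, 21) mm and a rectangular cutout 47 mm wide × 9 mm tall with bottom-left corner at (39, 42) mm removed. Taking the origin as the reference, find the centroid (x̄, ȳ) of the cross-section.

plate: A = 290 × 60 = 17400.00, centroid at (145.00, 30.00).
hole 1: A = −π·13² = -530.93, centroid at (158.00, 21.00).
hole 2: A = −(47 × 9) = -423.00, centroid at (62.50, 46.50).
ΣA = 16446.07 mm²
ΣAx̄ = (17400.00)(145.00) + (-530.93)(158.00) + (-423.00)(62.50) = 2412675.69 mm³
ΣAȳ = (17400.00)(30.00) + (-530.93)(21.00) + (-423.00)(46.50) = 491180.99 mm³
x̄ = 2412675.69 / 16446.07 = 146.70 mm
ȳ = 491180.99 / 16446.07 = 29.87 mm

x̄ = 146.70 mm, ȳ = 29.87 mm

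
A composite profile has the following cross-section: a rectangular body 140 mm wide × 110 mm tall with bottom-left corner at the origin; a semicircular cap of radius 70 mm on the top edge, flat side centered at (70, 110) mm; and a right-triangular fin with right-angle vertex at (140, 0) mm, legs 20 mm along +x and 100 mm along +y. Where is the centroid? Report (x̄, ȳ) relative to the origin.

x̄ = 73.18 mm, ȳ = 81.16 mm

Part | A | x̄ᵢ | ȳᵢ | A·x̄ᵢ | A·ȳᵢ
rectangular body | 15400.00 | 70.00 | 55.00 | 1078000.00 | 847000.00
semicircular top | 7696.90 | 70.00 | 139.71 | 538783.14 | 1075325.89
triangular fin | 1000.00 | 146.67 | 33.33 | 146666.67 | 33333.33
Σ | 24096.90 |  |  | 1763449.81 | 1955659.22
x̄ = 1763449.81 / 24096.90 = 73.18 mm
ȳ = 1955659.22 / 24096.90 = 81.16 mm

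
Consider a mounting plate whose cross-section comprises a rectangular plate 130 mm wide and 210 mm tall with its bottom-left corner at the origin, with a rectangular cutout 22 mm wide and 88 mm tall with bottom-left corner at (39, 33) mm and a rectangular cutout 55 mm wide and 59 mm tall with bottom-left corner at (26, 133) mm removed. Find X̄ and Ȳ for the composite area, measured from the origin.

plate: A = 130 × 210 = 27300.00, centroid at (65.00, 105.00).
hole 1: A = −(22 × 88) = -1936.00, centroid at (50.00, 77.00).
hole 2: A = −(55 × 59) = -3245.00, centroid at (53.50, 162.50).
ΣA = 22119.00 mm², ΣAX̄ = 1504092.50 mm³, ΣAȲ = 2190115.50 mm³.
X̄ = 1504092.50/22119.00 = 68.00 mm; Ȳ = 2190115.50/22119.00 = 99.02 mm.

X̄ = 68.00 mm, Ȳ = 99.02 mm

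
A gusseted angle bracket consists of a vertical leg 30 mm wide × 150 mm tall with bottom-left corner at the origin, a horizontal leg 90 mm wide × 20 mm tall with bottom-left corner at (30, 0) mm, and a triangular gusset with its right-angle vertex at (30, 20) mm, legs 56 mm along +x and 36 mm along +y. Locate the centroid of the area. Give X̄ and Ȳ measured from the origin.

vertical leg: A = 30 × 150 = 4500.00, centroid at (15.00, 75.00).
horizontal leg: A = 90 × 20 = 1800.00, centroid at (75.00, 10.00).
gusset: A = ½·56·36 = 1008.00, centroid at (48.67, 32.00).
ΣA = 7308.00 mm², ΣAX̄ = 251556.00 mm³, ΣAȲ = 387756.00 mm³.
X̄ = 251556.00/7308.00 = 34.42 mm; Ȳ = 387756.00/7308.00 = 53.06 mm.

X̄ = 34.42 mm, Ȳ = 53.06 mm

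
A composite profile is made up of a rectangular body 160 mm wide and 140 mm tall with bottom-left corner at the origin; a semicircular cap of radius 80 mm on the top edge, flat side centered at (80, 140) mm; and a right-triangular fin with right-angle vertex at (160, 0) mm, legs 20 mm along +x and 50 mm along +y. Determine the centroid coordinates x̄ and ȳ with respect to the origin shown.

x̄ = 81.32 mm, ȳ = 100.90 mm

rectangular body: A = 160 × 140 = 22400.00, centroid at (80.00, 70.00).
semicircular top: A = ½π·80² = 10053.10, centroid at (80.00, 173.95).
triangular fin: A = ½·20·50 = 500.00, centroid at (166.67, 16.67).
ΣA = 32953.10 mm², ΣAx̄ = 2679581.05 mm³, ΣAȳ = 3325100.18 mm³.
x̄ = 2679581.05/32953.10 = 81.32 mm; ȳ = 3325100.18/32953.10 = 100.90 mm.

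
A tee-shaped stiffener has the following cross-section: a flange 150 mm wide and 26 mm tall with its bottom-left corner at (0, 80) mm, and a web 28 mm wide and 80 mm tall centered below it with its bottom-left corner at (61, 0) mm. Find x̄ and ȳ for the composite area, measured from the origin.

web: A = 28 × 80 = 2240.00, centroid at (75.00, 40.00).
flange: A = 150 × 26 = 3900.00, centroid at (75.00, 93.00).
ΣA = 6140.00 mm²
ΣAx̄ = (2240.00)(75.00) + (3900.00)(75.00) = 460500.00 mm³
ΣAȳ = (2240.00)(40.00) + (3900.00)(93.00) = 452300.00 mm³
x̄ = 460500.00 / 6140.00 = 75.00 mm
ȳ = 452300.00 / 6140.00 = 73.66 mm

x̄ = 75.00 mm, ȳ = 73.66 mm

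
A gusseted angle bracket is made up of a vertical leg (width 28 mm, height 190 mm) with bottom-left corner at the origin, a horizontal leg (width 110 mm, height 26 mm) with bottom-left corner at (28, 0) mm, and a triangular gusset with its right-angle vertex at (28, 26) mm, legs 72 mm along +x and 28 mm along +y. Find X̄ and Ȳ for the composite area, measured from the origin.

Part | A | x̄ᵢ | ȳᵢ | A·x̄ᵢ | A·ȳᵢ
vertical leg | 5320.00 | 14.00 | 95.00 | 74480.00 | 505400.00
horizontal leg | 2860.00 | 83.00 | 13.00 | 237380.00 | 37180.00
gusset | 1008.00 | 52.00 | 35.33 | 52416.00 | 35616.00
Σ | 9188.00 |  |  | 364276.00 | 578196.00
X̄ = 364276.00 / 9188.00 = 39.65 mm
Ȳ = 578196.00 / 9188.00 = 62.93 mm

X̄ = 39.65 mm, Ȳ = 62.93 mm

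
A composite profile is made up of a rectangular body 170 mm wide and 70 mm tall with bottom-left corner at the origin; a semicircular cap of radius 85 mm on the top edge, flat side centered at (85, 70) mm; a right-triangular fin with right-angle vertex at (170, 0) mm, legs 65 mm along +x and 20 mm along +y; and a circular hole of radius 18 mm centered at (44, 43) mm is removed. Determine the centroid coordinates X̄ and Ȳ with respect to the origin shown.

rectangular body: A = 170 × 70 = 11900.00, centroid at (85.00, 35.00).
semicircular top: A = ½π·85² = 11349.00, centroid at (85.00, 106.08).
triangular fin: A = ½·65·20 = 650.00, centroid at (191.67, 6.67).
hole: A = −π·18² = -1017.88, centroid at (44.00, 43.00).
ΣA = 22881.13 mm²
ΣAX̄ = (11900.00)(85.00) + (11349.00)(85.00) + (650.00)(191.67) + (-1017.88)(44.00) = 2055962.08 mm³
ΣAȲ = (11900.00)(35.00) + (11349.00)(106.08) + (650.00)(6.67) + (-1017.88)(43.00) = 1580911.57 mm³
X̄ = 2055962.08 / 22881.13 = 89.85 mm
Ȳ = 1580911.57 / 22881.13 = 69.09 mm

X̄ = 89.85 mm, Ȳ = 69.09 mm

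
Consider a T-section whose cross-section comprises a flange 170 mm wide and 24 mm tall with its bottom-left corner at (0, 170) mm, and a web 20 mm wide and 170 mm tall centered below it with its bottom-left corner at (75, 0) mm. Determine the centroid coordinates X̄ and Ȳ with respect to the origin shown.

web: A = 20 × 170 = 3400.00, centroid at (85.00, 85.00).
flange: A = 170 × 24 = 4080.00, centroid at (85.00, 182.00).
ΣA = 7480.00 mm², ΣAX̄ = 635800.00 mm³, ΣAȲ = 1031560.00 mm³.
X̄ = 635800.00/7480.00 = 85.00 mm; Ȳ = 1031560.00/7480.00 = 137.91 mm.

X̄ = 85.00 mm, Ȳ = 137.91 mm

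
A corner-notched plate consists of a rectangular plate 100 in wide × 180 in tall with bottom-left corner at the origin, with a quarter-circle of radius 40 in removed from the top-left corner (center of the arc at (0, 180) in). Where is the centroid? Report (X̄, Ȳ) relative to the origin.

X̄ = 52.48 in, Ȳ = 84.52 in

plate: A = 100 × 180 = 18000.00, centroid at (50.00, 90.00).
removed quarter-circle: A = −¼π·40² = -1256.64, centroid at (16.98, 163.02).
ΣA = 16743.36 in², ΣAX̄ = 878666.67 in³, ΣAȲ = 1415138.66 in³.
X̄ = 878666.67/16743.36 = 52.48 in; Ȳ = 1415138.66/16743.36 = 84.52 in.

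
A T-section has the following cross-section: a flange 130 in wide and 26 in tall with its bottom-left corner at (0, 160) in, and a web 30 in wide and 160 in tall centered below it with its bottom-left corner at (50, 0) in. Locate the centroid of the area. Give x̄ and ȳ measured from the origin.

x̄ = 65.00 in, ȳ = 118.43 in

web: A = 30 × 160 = 4800.00, centroid at (65.00, 80.00).
flange: A = 130 × 26 = 3380.00, centroid at (65.00, 173.00).
ΣA = 8180.00 in², ΣAx̄ = 531700.00 in³, ΣAȳ = 968740.00 in³.
x̄ = 531700.00/8180.00 = 65.00 in; ȳ = 968740.00/8180.00 = 118.43 in.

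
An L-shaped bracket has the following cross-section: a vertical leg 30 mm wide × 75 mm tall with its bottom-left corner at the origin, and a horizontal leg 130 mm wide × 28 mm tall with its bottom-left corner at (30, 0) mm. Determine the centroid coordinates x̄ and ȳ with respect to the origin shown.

x̄ = 64.44 mm, ȳ = 22.98 mm

vertical leg: A = 30 × 75 = 2250.00, centroid at (15.00, 37.50).
horizontal leg: A = 130 × 28 = 3640.00, centroid at (95.00, 14.00).
ΣA = 5890.00 mm²
ΣAx̄ = (2250.00)(15.00) + (3640.00)(95.00) = 379550.00 mm³
ΣAȳ = (2250.00)(37.50) + (3640.00)(14.00) = 135335.00 mm³
x̄ = 379550.00 / 5890.00 = 64.44 mm
ȳ = 135335.00 / 5890.00 = 22.98 mm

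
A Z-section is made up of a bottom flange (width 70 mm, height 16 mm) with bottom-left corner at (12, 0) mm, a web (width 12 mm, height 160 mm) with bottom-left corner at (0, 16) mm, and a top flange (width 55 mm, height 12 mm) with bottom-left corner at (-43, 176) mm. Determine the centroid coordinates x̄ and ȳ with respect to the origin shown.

bottom flange: A = 70 × 16 = 1120.00, centroid at (47.00, 8.00).
web: A = 12 × 160 = 1920.00, centroid at (6.00, 96.00).
top flange: A = 55 × 12 = 660.00, centroid at (-15.50, 182.00).
ΣA = 3700.00 mm², ΣAx̄ = 53930.00 mm³, ΣAȳ = 313400.00 mm³.
x̄ = 53930.00/3700.00 = 14.58 mm; ȳ = 313400.00/3700.00 = 84.70 mm.

x̄ = 14.58 mm, ȳ = 84.70 mm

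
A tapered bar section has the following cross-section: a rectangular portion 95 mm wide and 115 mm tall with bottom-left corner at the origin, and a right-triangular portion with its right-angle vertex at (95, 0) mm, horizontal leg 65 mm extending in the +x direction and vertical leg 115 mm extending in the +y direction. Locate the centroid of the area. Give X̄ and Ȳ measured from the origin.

X̄ = 65.13 mm, Ȳ = 52.61 mm

rectangular portion: A = 95 × 115 = 10925.00, centroid at (47.50, 57.50).
triangular portion: A = ½·65·115 = 3737.50, centroid at (116.67, 38.33).
ΣA = 14662.50 mm², ΣAX̄ = 954979.17 mm³, ΣAȲ = 771458.33 mm³.
X̄ = 954979.17/14662.50 = 65.13 mm; Ȳ = 771458.33/14662.50 = 52.61 mm.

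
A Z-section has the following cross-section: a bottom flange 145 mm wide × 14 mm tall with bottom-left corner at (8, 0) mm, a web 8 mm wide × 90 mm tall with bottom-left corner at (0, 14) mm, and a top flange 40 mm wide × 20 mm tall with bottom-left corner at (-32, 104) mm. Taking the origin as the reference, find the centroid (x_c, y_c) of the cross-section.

x_c = 44.14 mm, y_c = 41.66 mm

Part | A | x̄ᵢ | ȳᵢ | A·x̄ᵢ | A·ȳᵢ
bottom flange | 2030.00 | 80.50 | 7.00 | 163415.00 | 14210.00
web | 720.00 | 4.00 | 59.00 | 2880.00 | 42480.00
top flange | 800.00 | -12.00 | 114.00 | -9600.00 | 91200.00
Σ | 3550.00 |  |  | 156695.00 | 147890.00
x_c = 156695.00 / 3550.00 = 44.14 mm
y_c = 147890.00 / 3550.00 = 41.66 mm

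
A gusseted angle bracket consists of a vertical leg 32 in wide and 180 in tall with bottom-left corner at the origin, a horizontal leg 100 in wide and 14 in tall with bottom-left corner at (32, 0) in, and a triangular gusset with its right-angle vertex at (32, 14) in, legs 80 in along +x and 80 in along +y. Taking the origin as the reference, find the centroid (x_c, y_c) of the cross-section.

x_c = 38.10 in, y_c = 63.55 in

vertical leg: A = 32 × 180 = 5760.00, centroid at (16.00, 90.00).
horizontal leg: A = 100 × 14 = 1400.00, centroid at (82.00, 7.00).
gusset: A = ½·80·80 = 3200.00, centroid at (58.67, 40.67).
ΣA = 10360.00 in², ΣAx_c = 394693.33 in³, ΣAy_c = 658333.33 in³.
x_c = 394693.33/10360.00 = 38.10 in; y_c = 658333.33/10360.00 = 63.55 in.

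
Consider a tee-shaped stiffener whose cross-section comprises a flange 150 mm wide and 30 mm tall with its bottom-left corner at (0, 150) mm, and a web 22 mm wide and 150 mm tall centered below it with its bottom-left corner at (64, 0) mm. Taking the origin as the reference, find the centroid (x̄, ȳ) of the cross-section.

x̄ = 75.00 mm, ȳ = 126.92 mm

web: A = 22 × 150 = 3300.00, centroid at (75.00, 75.00).
flange: A = 150 × 30 = 4500.00, centroid at (75.00, 165.00).
ΣA = 7800.00 mm², ΣAx̄ = 585000.00 mm³, ΣAȳ = 990000.00 mm³.
x̄ = 585000.00/7800.00 = 75.00 mm; ȳ = 990000.00/7800.00 = 126.92 mm.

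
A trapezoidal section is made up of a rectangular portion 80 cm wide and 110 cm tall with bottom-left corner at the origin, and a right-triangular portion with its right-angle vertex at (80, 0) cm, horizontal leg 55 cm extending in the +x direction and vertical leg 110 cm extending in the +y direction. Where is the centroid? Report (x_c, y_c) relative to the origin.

rectangular portion: A = 80 × 110 = 8800.00, centroid at (40.00, 55.00).
triangular portion: A = ½·55·110 = 3025.00, centroid at (98.33, 36.67).
ΣA = 11825.00 cm², ΣAx_c = 649458.33 cm³, ΣAy_c = 594916.67 cm³.
x_c = 649458.33/11825.00 = 54.92 cm; y_c = 594916.67/11825.00 = 50.31 cm.

x_c = 54.92 cm, y_c = 50.31 cm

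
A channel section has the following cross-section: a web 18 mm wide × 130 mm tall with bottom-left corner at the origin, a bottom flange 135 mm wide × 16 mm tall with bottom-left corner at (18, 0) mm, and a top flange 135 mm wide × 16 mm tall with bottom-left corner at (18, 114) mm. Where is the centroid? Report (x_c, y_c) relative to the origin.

Part | A | x̄ᵢ | ȳᵢ | A·x̄ᵢ | A·ȳᵢ
web | 2340.00 | 9.00 | 65.00 | 21060.00 | 152100.00
bottom flange | 2160.00 | 85.50 | 8.00 | 184680.00 | 17280.00
top flange | 2160.00 | 85.50 | 122.00 | 184680.00 | 263520.00
Σ | 6660.00 |  |  | 390420.00 | 432900.00
x_c = 390420.00 / 6660.00 = 58.62 mm
y_c = 432900.00 / 6660.00 = 65.00 mm

x_c = 58.62 mm, y_c = 65.00 mm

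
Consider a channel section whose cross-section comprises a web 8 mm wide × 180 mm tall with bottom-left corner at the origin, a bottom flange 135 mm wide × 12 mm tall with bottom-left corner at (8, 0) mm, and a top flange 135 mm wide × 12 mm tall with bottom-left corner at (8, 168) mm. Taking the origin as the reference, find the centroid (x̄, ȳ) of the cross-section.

x̄ = 53.50 mm, ȳ = 90.00 mm

web: A = 8 × 180 = 1440.00, centroid at (4.00, 90.00).
bottom flange: A = 135 × 12 = 1620.00, centroid at (75.50, 6.00).
top flange: A = 135 × 12 = 1620.00, centroid at (75.50, 174.00).
ΣA = 4680.00 mm²
ΣAx̄ = (1440.00)(4.00) + (1620.00)(75.50) + (1620.00)(75.50) = 250380.00 mm³
ΣAȳ = (1440.00)(90.00) + (1620.00)(6.00) + (1620.00)(174.00) = 421200.00 mm³
x̄ = 250380.00 / 4680.00 = 53.50 mm
ȳ = 421200.00 / 4680.00 = 90.00 mm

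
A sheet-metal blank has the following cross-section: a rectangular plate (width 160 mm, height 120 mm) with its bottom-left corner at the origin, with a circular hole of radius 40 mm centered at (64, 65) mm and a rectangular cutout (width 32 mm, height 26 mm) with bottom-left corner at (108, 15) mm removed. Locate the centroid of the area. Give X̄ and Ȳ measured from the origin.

X̄ = 83.28 mm, Ȳ = 60.11 mm

plate: A = 160 × 120 = 19200.00, centroid at (80.00, 60.00).
hole 1: A = −π·40² = -5026.55, centroid at (64.00, 65.00).
hole 2: A = −(32 × 26) = -832.00, centroid at (124.00, 28.00).
ΣA = 13341.45 mm²
ΣAX̄ = (19200.00)(80.00) + (-5026.55)(64.00) + (-832.00)(124.00) = 1111132.91 mm³
ΣAȲ = (19200.00)(60.00) + (-5026.55)(65.00) + (-832.00)(28.00) = 801978.36 mm³
X̄ = 1111132.91 / 13341.45 = 83.28 mm
Ȳ = 801978.36 / 13341.45 = 60.11 mm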